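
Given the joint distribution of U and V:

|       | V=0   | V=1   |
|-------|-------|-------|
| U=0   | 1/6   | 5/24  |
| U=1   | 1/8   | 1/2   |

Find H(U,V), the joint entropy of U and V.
H(U,V) = -Σ P(U,V) log₂ P(U,V), summed over the non-zero cells:
H(U,V) = -[(1/6)·log₂(1/6) + (5/24)·log₂(5/24) + (1/8)·log₂(1/8) + (1/2)·log₂(1/2)]
  = 0.4308 + 0.4715 + 0.3750 + 0.5000
  = 1.7773 bits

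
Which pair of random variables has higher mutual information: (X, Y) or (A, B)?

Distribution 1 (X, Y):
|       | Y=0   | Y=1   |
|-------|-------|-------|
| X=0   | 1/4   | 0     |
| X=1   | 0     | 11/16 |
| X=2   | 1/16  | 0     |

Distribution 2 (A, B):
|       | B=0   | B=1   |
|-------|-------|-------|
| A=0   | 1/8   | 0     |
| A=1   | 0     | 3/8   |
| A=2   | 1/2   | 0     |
Distribution 1 (X, Y):
Marginal P(X) (row sums):
  P(X=0) = 1/4 + 0 = 1/4
  P(X=1) = 0 + 11/16 = 11/16
  P(X=2) = 1/16 + 0 = 1/16
Marginal P(Y) (column sums):
  P(Y=0) = 1/4 + 0 + 1/16 = 5/16
  P(Y=1) = 0 + 11/16 + 0 = 11/16

H(X) = -[(1/4)·log₂(1/4) + (11/16)·log₂(11/16) + (1/16)·log₂(1/16)]
  = 0.5000 + 0.3716 + 0.2500
  = 1.1216 bits
H(Y) = -[(5/16)·log₂(5/16) + (11/16)·log₂(11/16)]
  = 0.5244 + 0.3716
  = 0.8960 bits
H(X,Y) = -[(1/4)·log₂(1/4) + (11/16)·log₂(11/16) + (1/16)·log₂(1/16)]
  = 0.5000 + 0.3716 + 0.2500
  = 1.1216 bits

I(X;Y) = H(X) + H(Y) - H(X,Y)
  = 1.1216 + 0.8960 - 1.1216
  = 0.8960 bits

Distribution 2 (A, B):
Marginal P(A) (row sums):
  P(A=0) = 1/8 + 0 = 1/8
  P(A=1) = 0 + 3/8 = 3/8
  P(A=2) = 1/2 + 0 = 1/2
Marginal P(B) (column sums):
  P(B=0) = 1/8 + 0 + 1/2 = 5/8
  P(B=1) = 0 + 3/8 + 0 = 3/8

H(A) = -[(1/8)·log₂(1/8) + (3/8)·log₂(3/8) + (1/2)·log₂(1/2)]
  = 0.3750 + 0.5306 + 0.5000
  = 1.4056 bits
H(B) = -[(5/8)·log₂(5/8) + (3/8)·log₂(3/8)]
  = 0.4238 + 0.5306
  = 0.9544 bits
H(A,B) = -[(1/8)·log₂(1/8) + (3/8)·log₂(3/8) + (1/2)·log₂(1/2)]
  = 0.3750 + 0.5306 + 0.5000
  = 1.4056 bits

I(A;B) = H(A) + H(B) - H(A,B)
  = 1.4056 + 0.9544 - 1.4056
  = 0.9544 bits

I(A;B) = 0.9544 bits > I(X;Y) = 0.8960 bits, so (A, B) has the higher mutual information (stronger dependence).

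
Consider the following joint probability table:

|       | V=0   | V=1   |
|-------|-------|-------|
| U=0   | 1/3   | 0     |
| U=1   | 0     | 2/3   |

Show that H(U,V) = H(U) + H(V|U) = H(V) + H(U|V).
Marginal P(U) (row sums):
  P(U=0) = 1/3 + 0 = 1/3
  P(U=1) = 0 + 2/3 = 2/3
Marginal P(V) (column sums):
  P(V=0) = 1/3 + 0 = 1/3
  P(V=1) = 0 + 2/3 = 2/3

Decomposition 1: H(U) + H(V|U)
H(U) = -[(1/3)·log₂(1/3) + (2/3)·log₂(2/3)]
  = 0.5283 + 0.3900
  = 0.9183 bits
H(V|U) = -Σ P(U,V)·log₂ P(V|U), where P(V|U) = P(U,V) / P(U)
  (cells with P(U,V) = 0 contribute 0)
  (U=0,V=0): P(V|U) = (1/3)/(1/3) = 1;  -(1/3)·log₂(1) = 0.0000
  (U=1,V=1): P(V|U) = (2/3)/(2/3) = 1;  -(2/3)·log₂(1) = 0.0000
H(V|U) = 0.0000 + 0.0000
  = 0.0000 bits
H(U) + H(V|U) = 0.9183 + 0.0000 = 0.9183 bits

Decomposition 2: H(V) + H(U|V)
H(V) = -[(1/3)·log₂(1/3) + (2/3)·log₂(2/3)]
  = 0.5283 + 0.3900
  = 0.9183 bits
H(U|V) = -Σ P(U,V)·log₂ P(U|V), where P(U|V) = P(U,V) / P(V)
  (cells with P(U,V) = 0 contribute 0)
  (U=0,V=0): P(U|V) = (1/3)/(1/3) = 1;  -(1/3)·log₂(1) = 0.0000
  (U=1,V=1): P(U|V) = (2/3)/(2/3) = 1;  -(2/3)·log₂(1) = 0.0000
H(U|V) = 0.0000 + 0.0000
  = 0.0000 bits
H(V) + H(U|V) = 0.9183 + 0.0000 = 0.9183 bits

Direct computation of the joint entropy:
H(U,V) = -[(1/3)·log₂(1/3) + (2/3)·log₂(2/3)]
  = 0.5283 + 0.3900
  = 0.9183 bits

All three agree: H(U,V) = 0.9183 bits ✓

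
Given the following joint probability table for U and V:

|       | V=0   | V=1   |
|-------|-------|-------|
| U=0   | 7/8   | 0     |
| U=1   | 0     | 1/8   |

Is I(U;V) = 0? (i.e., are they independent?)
Marginal P(U) (row sums):
  P(U=0) = 7/8 + 0 = 7/8
  P(U=1) = 0 + 1/8 = 1/8
Marginal P(V) (column sums):
  P(V=0) = 7/8 + 0 = 7/8
  P(V=1) = 0 + 1/8 = 1/8

U and V are independent iff P(U=i,V=j) = P(U=i)·P(V=j) for every cell.
  P(U=0)·P(V=0) = 7/8 × 7/8 = 49/64, but P(U=0,V=0) = 7/8 ✗

No, U and V are not independent. Quantitatively, I(U;V) > 0:

H(U) = -[(7/8)·log₂(7/8) + (1/8)·log₂(1/8)]
  = 0.1686 + 0.3750
  = 0.5436 bits
H(V) = -[(7/8)·log₂(7/8) + (1/8)·log₂(1/8)]
  = 0.1686 + 0.3750
  = 0.5436 bits
H(U,V) = -[(7/8)·log₂(7/8) + (1/8)·log₂(1/8)]
  = 0.1686 + 0.3750
  = 0.5436 bits
I(U;V) = H(U) + H(V) - H(U,V) = 0.5436 + 0.5436 - 0.5436 = 0.5436 bits > 0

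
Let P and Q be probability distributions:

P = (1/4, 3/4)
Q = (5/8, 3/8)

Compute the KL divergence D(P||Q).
D(P||Q) = Σ P(i) log₂(P(i)/Q(i))
  i=0: (1/4) × log₂((1/4)/(5/8)) = (1/4) × log₂(2/5) = -0.3305
  i=1: (3/4) × log₂((3/4)/(3/8)) = (3/4) × log₂(2) = 0.7500
D(P||Q) = -0.3305 + 0.7500
  = 0.4195 bits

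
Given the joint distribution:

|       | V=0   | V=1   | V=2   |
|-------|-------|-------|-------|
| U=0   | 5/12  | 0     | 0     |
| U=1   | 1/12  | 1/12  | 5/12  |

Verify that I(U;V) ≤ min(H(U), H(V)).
Marginal P(U) (row sums):
  P(U=0) = 5/12 + 0 + 0 = 5/12
  P(U=1) = 1/12 + 1/12 + 5/12 = 7/12
Marginal P(V) (column sums):
  P(V=0) = 5/12 + 1/12 = 1/2
  P(V=1) = 0 + 1/12 = 1/12
  P(V=2) = 0 + 5/12 = 5/12

H(U) = -[(5/12)·log₂(5/12) + (7/12)·log₂(7/12)]
  = 0.5263 + 0.4536
  = 0.9799 bits
H(V) = -[(1/2)·log₂(1/2) + (1/12)·log₂(1/12) + (5/12)·log₂(5/12)]
  = 0.5000 + 0.2987 + 0.5263
  = 1.3250 bits
H(U,V) = -[(5/12)·log₂(5/12) + (1/12)·log₂(1/12) + (1/12)·log₂(1/12) + (5/12)·log₂(5/12)]
  = 0.5263 + 0.2987 + 0.2987 + 0.5263
  = 1.6500 bits

I(U;V) = H(U) + H(V) - H(U,V)
  = 0.9799 + 1.3250 - 1.6500
  = 0.6549 bits

min(H(U), H(V)) = min(0.9799, 1.3250) = 0.9799 bits
Since 0.6549 ≤ 0.9799, the bound is satisfied ✓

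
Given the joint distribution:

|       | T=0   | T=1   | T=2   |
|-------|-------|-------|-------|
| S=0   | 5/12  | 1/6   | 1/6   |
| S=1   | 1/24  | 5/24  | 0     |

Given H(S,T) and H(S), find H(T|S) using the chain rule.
From the chain rule: H(S,T) = H(S) + H(T|S)
Therefore: H(T|S) = H(S,T) - H(S)

H(S,T) = -[(5/12)·log₂(5/12) + (1/6)·log₂(1/6) + (1/6)·log₂(1/6) + (1/24)·log₂(1/24) + (5/24)·log₂(5/24)]
  = 0.5263 + 0.4308 + 0.4308 + 0.1910 + 0.4715
  = 2.0504 bits
Marginal P(S) (row sums):
  P(S=0) = 5/12 + 1/6 + 1/6 = 3/4
  P(S=1) = 1/24 + 5/24 + 0 = 1/4
H(S) = -[(3/4)·log₂(3/4) + (1/4)·log₂(1/4)]
  = 0.3113 + 0.5000
  = 0.8113 bits

H(T|S) = 2.0504 - 0.8113 = 1.2391 bits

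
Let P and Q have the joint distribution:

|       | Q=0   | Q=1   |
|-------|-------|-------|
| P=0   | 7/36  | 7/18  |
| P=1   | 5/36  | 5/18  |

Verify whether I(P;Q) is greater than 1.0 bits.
Marginal P(P) (row sums):
  P(P=0) = 7/36 + 7/18 = 7/12
  P(P=1) = 5/36 + 5/18 = 5/12
Marginal P(Q) (column sums):
  P(Q=0) = 7/36 + 5/36 = 1/3
  P(Q=1) = 7/18 + 5/18 = 2/3

H(P) = -[(7/12)·log₂(7/12) + (5/12)·log₂(5/12)]
  = 0.4536 + 0.5263
  = 0.9799 bits
H(Q) = -[(1/3)·log₂(1/3) + (2/3)·log₂(2/3)]
  = 0.5283 + 0.3900
  = 0.9183 bits
H(P,Q) = -[(7/36)·log₂(7/36) + (7/18)·log₂(7/18) + (5/36)·log₂(5/36) + (5/18)·log₂(5/18)]
  = 0.4594 + 0.5299 + 0.3956 + 0.5133
  = 1.8982 bits

I(P;Q) = H(P) + H(Q) - H(P,Q)
  = 0.9799 + 0.9183 - 1.8982
  = 0.0000 bits

No. I(P;Q) = 0.0000 bits, which is ≤ 1.0 bits.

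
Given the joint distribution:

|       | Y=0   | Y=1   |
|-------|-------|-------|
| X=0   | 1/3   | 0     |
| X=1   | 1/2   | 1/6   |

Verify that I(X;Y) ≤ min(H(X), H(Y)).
Marginal P(X) (row sums):
  P(X=0) = 1/3 + 0 = 1/3
  P(X=1) = 1/2 + 1/6 = 2/3
Marginal P(Y) (column sums):
  P(Y=0) = 1/3 + 1/2 = 5/6
  P(Y=1) = 0 + 1/6 = 1/6

H(X) = -[(1/3)·log₂(1/3) + (2/3)·log₂(2/3)]
  = 0.5283 + 0.3900
  = 0.9183 bits
H(Y) = -[(5/6)·log₂(5/6) + (1/6)·log₂(1/6)]
  = 0.2192 + 0.4308
  = 0.6500 bits
H(X,Y) = -[(1/3)·log₂(1/3) + (1/2)·log₂(1/2) + (1/6)·log₂(1/6)]
  = 0.5283 + 0.5000 + 0.4308
  = 1.4591 bits

I(X;Y) = H(X) + H(Y) - H(X,Y)
  = 0.9183 + 0.6500 - 1.4591
  = 0.1092 bits

min(H(X), H(Y)) = min(0.9183, 0.6500) = 0.6500 bits
Since 0.1092 ≤ 0.6500, the bound is satisfied ✓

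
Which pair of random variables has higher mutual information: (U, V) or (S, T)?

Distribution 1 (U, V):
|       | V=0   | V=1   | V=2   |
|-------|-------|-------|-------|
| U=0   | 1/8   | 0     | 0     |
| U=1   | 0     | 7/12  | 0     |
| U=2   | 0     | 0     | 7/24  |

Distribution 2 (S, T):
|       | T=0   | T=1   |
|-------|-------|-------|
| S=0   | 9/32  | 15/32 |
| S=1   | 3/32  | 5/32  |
Distribution 1 (U, V):
Marginal P(U) (row sums):
  P(U=0) = 1/8 + 0 + 0 = 1/8
  P(U=1) = 0 + 7/12 + 0 = 7/12
  P(U=2) = 0 + 0 + 7/24 = 7/24
Marginal P(V) (column sums):
  P(V=0) = 1/8 + 0 + 0 = 1/8
  P(V=1) = 0 + 7/12 + 0 = 7/12
  P(V=2) = 0 + 0 + 7/24 = 7/24

H(U) = -[(1/8)·log₂(1/8) + (7/12)·log₂(7/12) + (7/24)·log₂(7/24)]
  = 0.3750 + 0.4536 + 0.5185
  = 1.3471 bits
H(V) = -[(1/8)·log₂(1/8) + (7/12)·log₂(7/12) + (7/24)·log₂(7/24)]
  = 0.3750 + 0.4536 + 0.5185
  = 1.3471 bits
H(U,V) = -[(1/8)·log₂(1/8) + (7/12)·log₂(7/12) + (7/24)·log₂(7/24)]
  = 0.3750 + 0.4536 + 0.5185
  = 1.3471 bits

I(U;V) = H(U) + H(V) - H(U,V)
  = 1.3471 + 1.3471 - 1.3471
  = 1.3471 bits

Distribution 2 (S, T):
Marginal P(S) (row sums):
  P(S=0) = 9/32 + 15/32 = 3/4
  P(S=1) = 3/32 + 5/32 = 1/4
Marginal P(T) (column sums):
  P(T=0) = 9/32 + 3/32 = 3/8
  P(T=1) = 15/32 + 5/32 = 5/8

H(S) = -[(3/4)·log₂(3/4) + (1/4)·log₂(1/4)]
  = 0.3113 + 0.5000
  = 0.8113 bits
H(T) = -[(3/8)·log₂(3/8) + (5/8)·log₂(5/8)]
  = 0.5306 + 0.4238
  = 0.9544 bits
H(S,T) = -[(9/32)·log₂(9/32) + (15/32)·log₂(15/32) + (3/32)·log₂(3/32) + (5/32)·log₂(5/32)]
  = 0.5147 + 0.5124 + 0.3202 + 0.4184
  = 1.7657 bits

I(S;T) = H(S) + H(T) - H(S,T)
  = 0.8113 + 0.9544 - 1.7657
  = 0.0000 bits

I(U;V) = 1.3471 bits > I(S;T) = 0.0000 bits, so (U, V) has the higher mutual information (stronger dependence).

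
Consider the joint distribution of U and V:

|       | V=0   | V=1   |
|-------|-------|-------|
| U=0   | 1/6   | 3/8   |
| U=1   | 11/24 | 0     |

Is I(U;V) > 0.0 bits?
Marginal P(U) (row sums):
  P(U=0) = 1/6 + 3/8 = 13/24
  P(U=1) = 11/24 + 0 = 11/24
Marginal P(V) (column sums):
  P(V=0) = 1/6 + 11/24 = 5/8
  P(V=1) = 3/8 + 0 = 3/8

H(U) = -[(13/24)·log₂(13/24) + (11/24)·log₂(11/24)]
  = 0.4791 + 0.5159
  = 0.9950 bits
H(V) = -[(5/8)·log₂(5/8) + (3/8)·log₂(3/8)]
  = 0.4238 + 0.5306
  = 0.9544 bits
H(U,V) = -[(1/6)·log₂(1/6) + (3/8)·log₂(3/8) + (11/24)·log₂(11/24)]
  = 0.4308 + 0.5306 + 0.5159
  = 1.4773 bits

I(U;V) = H(U) + H(V) - H(U,V)
  = 0.9950 + 0.9544 - 1.4773
  = 0.4721 bits

Yes. I(U;V) = 0.4721 bits, which is > 0.0 bits.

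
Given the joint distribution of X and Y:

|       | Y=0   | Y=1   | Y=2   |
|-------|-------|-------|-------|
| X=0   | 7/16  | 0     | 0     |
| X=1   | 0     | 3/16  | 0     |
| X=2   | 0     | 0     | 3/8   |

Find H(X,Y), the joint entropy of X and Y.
H(X,Y) = -Σ P(X,Y) log₂ P(X,Y), summed over the non-zero cells:
H(X,Y) = -[(7/16)·log₂(7/16) + (3/16)·log₂(3/16) + (3/8)·log₂(3/8)]
  = 0.5218 + 0.4528 + 0.5306
  = 1.5052 bits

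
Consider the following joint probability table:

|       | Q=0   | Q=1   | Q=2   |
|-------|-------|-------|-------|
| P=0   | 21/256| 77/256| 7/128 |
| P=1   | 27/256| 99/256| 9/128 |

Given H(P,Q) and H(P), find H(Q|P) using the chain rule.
From the chain rule: H(P,Q) = H(P) + H(Q|P)
Therefore: H(Q|P) = H(P,Q) - H(P)

H(P,Q) = -[(21/256)·log₂(21/256) + (77/256)·log₂(77/256) + (7/128)·log₂(7/128) + (27/256)·log₂(27/256) + (99/256)·log₂(99/256) + (9/128)·log₂(9/128)]
  = 0.2959 + 0.5213 + 0.2293 + 0.3423 + 0.5301 + 0.2693
  = 2.1882 bits
Marginal P(P) (row sums):
  P(P=0) = 21/256 + 77/256 + 7/128 = 7/16
  P(P=1) = 27/256 + 99/256 + 9/128 = 9/16
H(P) = -[(7/16)·log₂(7/16) + (9/16)·log₂(9/16)]
  = 0.5218 + 0.4669
  = 0.9887 bits

H(Q|P) = 2.1882 - 0.9887 = 1.1995 bits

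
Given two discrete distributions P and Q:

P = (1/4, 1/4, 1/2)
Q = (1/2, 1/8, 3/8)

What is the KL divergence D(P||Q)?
D(P||Q) = Σ P(i) log₂(P(i)/Q(i))
  i=0: (1/4) × log₂((1/4)/(1/2)) = (1/4) × log₂(1/2) = -0.2500
  i=1: (1/4) × log₂((1/4)/(1/8)) = (1/4) × log₂(2) = 0.2500
  i=2: (1/2) × log₂((1/2)/(3/8)) = (1/2) × log₂(4/3) = 0.2075
D(P||Q) = -0.2500 + 0.2500 + 0.2075
  = 0.2075 bits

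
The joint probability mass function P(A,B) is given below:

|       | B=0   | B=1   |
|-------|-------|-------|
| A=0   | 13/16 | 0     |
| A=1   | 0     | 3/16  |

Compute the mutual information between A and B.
Marginal P(A) (row sums):
  P(A=0) = 13/16 + 0 = 13/16
  P(A=1) = 0 + 3/16 = 3/16
Marginal P(B) (column sums):
  P(B=0) = 13/16 + 0 = 13/16
  P(B=1) = 0 + 3/16 = 3/16

H(A) = -[(13/16)·log₂(13/16) + (3/16)·log₂(3/16)]
  = 0.2434 + 0.4528
  = 0.6962 bits
H(B) = -[(13/16)·log₂(13/16) + (3/16)·log₂(3/16)]
  = 0.2434 + 0.4528
  = 0.6962 bits
H(A,B) = -[(13/16)·log₂(13/16) + (3/16)·log₂(3/16)]
  = 0.2434 + 0.4528
  = 0.6962 bits

I(A;B) = H(A) + H(B) - H(A,B)
  = 0.6962 + 0.6962 - 0.6962
  = 0.6962 bits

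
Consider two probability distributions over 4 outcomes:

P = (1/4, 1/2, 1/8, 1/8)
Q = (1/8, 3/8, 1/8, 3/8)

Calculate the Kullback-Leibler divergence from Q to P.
D(P||Q) = Σ P(i) log₂(P(i)/Q(i))
  i=0: (1/4) × log₂((1/4)/(1/8)) = (1/4) × log₂(2) = 0.2500
  i=1: (1/2) × log₂((1/2)/(3/8)) = (1/2) × log₂(4/3) = 0.2075
  i=2: (1/8) × log₂((1/8)/(1/8)) = (1/8) × log₂(1) = 0.0000
  i=3: (1/8) × log₂((1/8)/(3/8)) = (1/8) × log₂(1/3) = -0.1981
D(P||Q) = 0.2500 + 0.2075 + 0.0000 - 0.1981
  = 0.2594 bits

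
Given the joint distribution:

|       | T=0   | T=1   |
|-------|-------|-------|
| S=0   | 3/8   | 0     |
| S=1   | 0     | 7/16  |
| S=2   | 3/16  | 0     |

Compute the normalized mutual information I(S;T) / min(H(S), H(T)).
Marginal P(S) (row sums):
  P(S=0) = 3/8 + 0 = 3/8
  P(S=1) = 0 + 7/16 = 7/16
  P(S=2) = 3/16 + 0 = 3/16
Marginal P(T) (column sums):
  P(T=0) = 3/8 + 0 + 3/16 = 9/16
  P(T=1) = 0 + 7/16 + 0 = 7/16

H(S) = -[(3/8)·log₂(3/8) + (7/16)·log₂(7/16) + (3/16)·log₂(3/16)]
  = 0.5306 + 0.5218 + 0.4528
  = 1.5052 bits
H(T) = -[(9/16)·log₂(9/16) + (7/16)·log₂(7/16)]
  = 0.4669 + 0.5218
  = 0.9887 bits
H(S,T) = -[(3/8)·log₂(3/8) + (7/16)·log₂(7/16) + (3/16)·log₂(3/16)]
  = 0.5306 + 0.5218 + 0.4528
  = 1.5052 bits

I(S;T) = H(S) + H(T) - H(S,T)
  = 1.5052 + 0.9887 - 1.5052
  = 0.9887 bits

min(H(S), H(T)) = min(1.5052, 0.9887) = 0.9887 bits
Normalized MI = 0.9887 / 0.9887 = 1.0000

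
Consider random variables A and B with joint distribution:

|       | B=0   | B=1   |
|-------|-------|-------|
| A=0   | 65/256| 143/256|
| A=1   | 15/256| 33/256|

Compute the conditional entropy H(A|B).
Marginal P(B) (column sums):
  P(B=0) = 65/256 + 15/256 = 5/16
  P(B=1) = 143/256 + 33/256 = 11/16

H(A|B) = -Σ P(A,B)·log₂ P(A|B), where P(A|B) = P(A,B) / P(B)
  (A=0,B=0): P(A|B) = (65/256)/(5/16) = 13/16;  -(65/256)·log₂(13/16) = 0.0761
  (A=0,B=1): P(A|B) = (143/256)/(11/16) = 13/16;  -(143/256)·log₂(13/16) = 0.1673
  (A=1,B=0): P(A|B) = (15/256)/(5/16) = 3/16;  -(15/256)·log₂(3/16) = 0.1415
  (A=1,B=1): P(A|B) = (33/256)/(11/16) = 3/16;  -(33/256)·log₂(3/16) = 0.3113
H(A|B) = 0.0761 + 0.1673 + 0.1415 + 0.3113
  = 0.6962 bits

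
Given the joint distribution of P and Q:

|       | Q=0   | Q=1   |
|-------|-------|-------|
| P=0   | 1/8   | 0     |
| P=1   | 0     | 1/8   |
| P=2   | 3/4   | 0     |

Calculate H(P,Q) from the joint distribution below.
H(P,Q) = -Σ P(P,Q) log₂ P(P,Q), summed over the non-zero cells:
H(P,Q) = -[(1/8)·log₂(1/8) + (1/8)·log₂(1/8) + (3/4)·log₂(3/4)]
  = 0.3750 + 0.3750 + 0.3113
  = 1.0613 bits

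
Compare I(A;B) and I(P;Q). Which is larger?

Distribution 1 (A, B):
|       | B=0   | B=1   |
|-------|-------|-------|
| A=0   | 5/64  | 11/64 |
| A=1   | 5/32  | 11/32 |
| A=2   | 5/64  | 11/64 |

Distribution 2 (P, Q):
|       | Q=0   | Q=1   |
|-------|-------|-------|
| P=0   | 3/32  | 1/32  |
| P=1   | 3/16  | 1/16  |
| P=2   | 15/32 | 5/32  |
Distribution 1 (A, B):
Marginal P(A) (row sums):
  P(A=0) = 5/64 + 11/64 = 1/4
  P(A=1) = 5/32 + 11/32 = 1/2
  P(A=2) = 5/64 + 11/64 = 1/4
Marginal P(B) (column sums):
  P(B=0) = 5/64 + 5/32 + 5/64 = 5/16
  P(B=1) = 11/64 + 11/32 + 11/64 = 11/16

H(A) = -[(1/4)·log₂(1/4) + (1/2)·log₂(1/2) + (1/4)·log₂(1/4)]
  = 0.5000 + 0.5000 + 0.5000
  = 1.5000 bits
H(B) = -[(5/16)·log₂(5/16) + (11/16)·log₂(11/16)]
  = 0.5244 + 0.3716
  = 0.8960 bits
H(A,B) = -[(5/64)·log₂(5/64) + (11/64)·log₂(11/64) + (5/32)·log₂(5/32) + (11/32)·log₂(11/32) + (5/64)·log₂(5/64) + (11/64)·log₂(11/64)]
  = 0.2873 + 0.4367 + 0.4184 + 0.5296 + 0.2873 + 0.4367
  = 2.3960 bits

I(A;B) = H(A) + H(B) - H(A,B)
  = 1.5000 + 0.8960 - 2.3960
  = 0.0000 bits

Distribution 2 (P, Q):
Marginal P(P) (row sums):
  P(P=0) = 3/32 + 1/32 = 1/8
  P(P=1) = 3/16 + 1/16 = 1/4
  P(P=2) = 15/32 + 5/32 = 5/8
Marginal P(Q) (column sums):
  P(Q=0) = 3/32 + 3/16 + 15/32 = 3/4
  P(Q=1) = 1/32 + 1/16 + 5/32 = 1/4

H(P) = -[(1/8)·log₂(1/8) + (1/4)·log₂(1/4) + (5/8)·log₂(5/8)]
  = 0.3750 + 0.5000 + 0.4238
  = 1.2988 bits
H(Q) = -[(3/4)·log₂(3/4) + (1/4)·log₂(1/4)]
  = 0.3113 + 0.5000
  = 0.8113 bits
H(P,Q) = -[(3/32)·log₂(3/32) + (1/32)·log₂(1/32) + (3/16)·log₂(3/16) + (1/16)·log₂(1/16) + (15/32)·log₂(15/32) + (5/32)·log₂(5/32)]
  = 0.3202 + 0.1563 + 0.4528 + 0.2500 + 0.5124 + 0.4184
  = 2.1101 bits

I(P;Q) = H(P) + H(Q) - H(P,Q)
  = 1.2988 + 0.8113 - 2.1101
  = 0.0000 bits

Both joint tables factor as the product of their marginals, so I(A;B) = I(P;Q) = 0 bits: neither is larger (both pairs are independent).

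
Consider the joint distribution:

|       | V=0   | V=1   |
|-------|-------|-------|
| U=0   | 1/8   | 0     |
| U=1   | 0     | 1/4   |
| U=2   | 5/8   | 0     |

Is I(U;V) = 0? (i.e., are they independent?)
Marginal P(U) (row sums):
  P(U=0) = 1/8 + 0 = 1/8
  P(U=1) = 0 + 1/4 = 1/4
  P(U=2) = 5/8 + 0 = 5/8
Marginal P(V) (column sums):
  P(V=0) = 1/8 + 0 + 5/8 = 3/4
  P(V=1) = 0 + 1/4 + 0 = 1/4

U and V are independent iff P(U=i,V=j) = P(U=i)·P(V=j) for every cell.
  P(U=0)·P(V=0) = 1/8 × 3/4 = 3/32, but P(U=0,V=0) = 1/8 ✗

No, U and V are not independent. Quantitatively, I(U;V) > 0:

H(U) = -[(1/8)·log₂(1/8) + (1/4)·log₂(1/4) + (5/8)·log₂(5/8)]
  = 0.3750 + 0.5000 + 0.4238
  = 1.2988 bits
H(V) = -[(3/4)·log₂(3/4) + (1/4)·log₂(1/4)]
  = 0.3113 + 0.5000
  = 0.8113 bits
H(U,V) = -[(1/8)·log₂(1/8) + (1/4)·log₂(1/4) + (5/8)·log₂(5/8)]
  = 0.3750 + 0.5000 + 0.4238
  = 1.2988 bits
I(U;V) = H(U) + H(V) - H(U,V) = 1.2988 + 0.8113 - 1.2988 = 0.8113 bits > 0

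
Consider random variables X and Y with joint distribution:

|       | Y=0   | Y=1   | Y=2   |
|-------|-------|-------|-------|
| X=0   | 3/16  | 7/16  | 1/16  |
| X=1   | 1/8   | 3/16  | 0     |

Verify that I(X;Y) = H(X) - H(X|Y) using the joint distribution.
Left side, from I(X;Y) = H(X) + H(Y) - H(X,Y):
Marginal P(X) (row sums):
  P(X=0) = 3/16 + 7/16 + 1/16 = 11/16
  P(X=1) = 1/8 + 3/16 + 0 = 5/16
Marginal P(Y) (column sums):
  P(Y=0) = 3/16 + 1/8 = 5/16
  P(Y=1) = 7/16 + 3/16 = 5/8
  P(Y=2) = 1/16 + 0 = 1/16

H(X) = -[(11/16)·log₂(11/16) + (5/16)·log₂(5/16)]
  = 0.3716 + 0.5244
  = 0.8960 bits
H(Y) = -[(5/16)·log₂(5/16) + (5/8)·log₂(5/8) + (1/16)·log₂(1/16)]
  = 0.5244 + 0.4238 + 0.2500
  = 1.1982 bits
H(X,Y) = -[(3/16)·log₂(3/16) + (7/16)·log₂(7/16) + (1/16)·log₂(1/16) + (1/8)·log₂(1/8) + (3/16)·log₂(3/16)]
  = 0.4528 + 0.5218 + 0.2500 + 0.3750 + 0.4528
  = 2.0524 bits

I(X;Y) = H(X) + H(Y) - H(X,Y)
  = 0.8960 + 1.1982 - 2.0524
  = 0.0418 bits

Right side, with H(X|Y) computed directly from the conditional probabilities:
H(X|Y) = -Σ P(X,Y)·log₂ P(X|Y), where P(X|Y) = P(X,Y) / P(Y)
  (cells with P(X,Y) = 0 contribute 0)
  (X=0,Y=0): P(X|Y) = (3/16)/(5/16) = 3/5;  -(3/16)·log₂(3/5) = 0.1382
  (X=0,Y=1): P(X|Y) = (7/16)/(5/8) = 7/10;  -(7/16)·log₂(7/10) = 0.2251
  (X=0,Y=2): P(X|Y) = (1/16)/(1/16) = 1;  -(1/16)·log₂(1) = 0.0000
  (X=1,Y=0): P(X|Y) = (1/8)/(5/16) = 2/5;  -(1/8)·log₂(2/5) = 0.1652
  (X=1,Y=1): P(X|Y) = (3/16)/(5/8) = 3/10;  -(3/16)·log₂(3/10) = 0.3257
H(X|Y) = 0.1382 + 0.2251 + 0.0000 + 0.1652 + 0.3257
  = 0.8542 bits
H(X) - H(X|Y) = 0.8960 - 0.8542 = 0.0418 bits

Both sides equal 0.0418 bits, so I(X;Y) = H(X) - H(X|Y) ✓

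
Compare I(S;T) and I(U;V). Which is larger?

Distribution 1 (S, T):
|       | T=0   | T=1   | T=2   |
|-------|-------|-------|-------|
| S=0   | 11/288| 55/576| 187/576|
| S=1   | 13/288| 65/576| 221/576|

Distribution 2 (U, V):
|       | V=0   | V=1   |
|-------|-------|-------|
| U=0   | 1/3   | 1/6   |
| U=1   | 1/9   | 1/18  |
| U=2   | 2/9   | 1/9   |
Distribution 1 (S, T):
Marginal P(S) (row sums):
  P(S=0) = 11/288 + 55/576 + 187/576 = 11/24
  P(S=1) = 13/288 + 65/576 + 221/576 = 13/24
Marginal P(T) (column sums):
  P(T=0) = 11/288 + 13/288 = 1/12
  P(T=1) = 55/576 + 65/576 = 5/24
  P(T=2) = 187/576 + 221/576 = 17/24

H(S) = -[(11/24)·log₂(11/24) + (13/24)·log₂(13/24)]
  = 0.5159 + 0.4791
  = 0.9950 bits
H(T) = -[(1/12)·log₂(1/12) + (5/24)·log₂(5/24) + (17/24)·log₂(17/24)]
  = 0.2987 + 0.4715 + 0.3524
  = 1.1226 bits
H(S,T) = -[(11/288)·log₂(11/288) + (55/576)·log₂(55/576) + (187/576)·log₂(187/576) + (13/288)·log₂(13/288) + (65/576)·log₂(65/576) + (221/576)·log₂(221/576)]
  = 0.1799 + 0.3236 + 0.5269 + 0.2017 + 0.3552 + 0.5303
  = 2.1176 bits

I(S;T) = H(S) + H(T) - H(S,T)
  = 0.9950 + 1.1226 - 2.1176
  = 0.0000 bits

Distribution 2 (U, V):
Marginal P(U) (row sums):
  P(U=0) = 1/3 + 1/6 = 1/2
  P(U=1) = 1/9 + 1/18 = 1/6
  P(U=2) = 2/9 + 1/9 = 1/3
Marginal P(V) (column sums):
  P(V=0) = 1/3 + 1/9 + 2/9 = 2/3
  P(V=1) = 1/6 + 1/18 + 1/9 = 1/3

H(U) = -[(1/2)·log₂(1/2) + (1/6)·log₂(1/6) + (1/3)·log₂(1/3)]
  = 0.5000 + 0.4308 + 0.5283
  = 1.4591 bits
H(V) = -[(2/3)·log₂(2/3) + (1/3)·log₂(1/3)]
  = 0.3900 + 0.5283
  = 0.9183 bits
H(U,V) = -[(1/3)·log₂(1/3) + (1/6)·log₂(1/6) + (1/9)·log₂(1/9) + (1/18)·log₂(1/18) + (2/9)·log₂(2/9) + (1/9)·log₂(1/9)]
  = 0.5283 + 0.4308 + 0.3522 + 0.2317 + 0.4822 + 0.3522
  = 2.3774 bits

I(U;V) = H(U) + H(V) - H(U,V)
  = 1.4591 + 0.9183 - 2.3774
  = 0.0000 bits

Both joint tables factor as the product of their marginals, so I(S;T) = I(U;V) = 0 bits: neither is larger (both pairs are independent).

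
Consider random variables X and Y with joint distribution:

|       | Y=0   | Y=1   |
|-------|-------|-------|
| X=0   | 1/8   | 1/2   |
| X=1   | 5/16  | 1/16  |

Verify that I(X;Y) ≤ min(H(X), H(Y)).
Marginal P(X) (row sums):
  P(X=0) = 1/8 + 1/2 = 5/8
  P(X=1) = 5/16 + 1/16 = 3/8
Marginal P(Y) (column sums):
  P(Y=0) = 1/8 + 5/16 = 7/16
  P(Y=1) = 1/2 + 1/16 = 9/16

H(X) = -[(5/8)·log₂(5/8) + (3/8)·log₂(3/8)]
  = 0.4238 + 0.5306
  = 0.9544 bits
H(Y) = -[(7/16)·log₂(7/16) + (9/16)·log₂(9/16)]
  = 0.5218 + 0.4669
  = 0.9887 bits
H(X,Y) = -[(1/8)·log₂(1/8) + (1/2)·log₂(1/2) + (5/16)·log₂(5/16) + (1/16)·log₂(1/16)]
  = 0.3750 + 0.5000 + 0.5244 + 0.2500
  = 1.6494 bits

I(X;Y) = H(X) + H(Y) - H(X,Y)
  = 0.9544 + 0.9887 - 1.6494
  = 0.2937 bits

min(H(X), H(Y)) = min(0.9544, 0.9887) = 0.9544 bits
Since 0.2937 ≤ 0.9544, the bound is satisfied ✓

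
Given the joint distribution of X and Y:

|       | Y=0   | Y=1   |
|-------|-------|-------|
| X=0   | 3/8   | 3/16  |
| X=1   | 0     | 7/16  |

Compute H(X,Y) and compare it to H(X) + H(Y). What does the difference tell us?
Marginal P(X) (row sums):
  P(X=0) = 3/8 + 3/16 = 9/16
  P(X=1) = 0 + 7/16 = 7/16
Marginal P(Y) (column sums):
  P(Y=0) = 3/8 + 0 = 3/8
  P(Y=1) = 3/16 + 7/16 = 5/8

H(X,Y) = -[(3/8)·log₂(3/8) + (3/16)·log₂(3/16) + (7/16)·log₂(7/16)]
  = 0.5306 + 0.4528 + 0.5218
  = 1.5052 bits
H(X) = -[(9/16)·log₂(9/16) + (7/16)·log₂(7/16)]
  = 0.4669 + 0.5218
  = 0.9887 bits
H(Y) = -[(3/8)·log₂(3/8) + (5/8)·log₂(5/8)]
  = 0.5306 + 0.4238
  = 0.9544 bits

H(X) + H(Y) = 0.9887 + 0.9544 = 1.9431 bits
Difference: H(X) + H(Y) - H(X,Y) = 1.9431 - 1.5052 = 0.4379 bits = I(X;Y)

The difference is the mutual information; it is positive here, so X and Y are dependent (knowing one reduces uncertainty about the other by 0.4379 bits).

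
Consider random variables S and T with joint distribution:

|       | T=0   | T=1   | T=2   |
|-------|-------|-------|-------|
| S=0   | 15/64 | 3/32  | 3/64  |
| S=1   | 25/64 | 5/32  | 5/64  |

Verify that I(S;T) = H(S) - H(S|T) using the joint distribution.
Left side, from I(S;T) = H(S) + H(T) - H(S,T):
Marginal P(S) (row sums):
  P(S=0) = 15/64 + 3/32 + 3/64 = 3/8
  P(S=1) = 25/64 + 5/32 + 5/64 = 5/8
Marginal P(T) (column sums):
  P(T=0) = 15/64 + 25/64 = 5/8
  P(T=1) = 3/32 + 5/32 = 1/4
  P(T=2) = 3/64 + 5/64 = 1/8

H(S) = -[(3/8)·log₂(3/8) + (5/8)·log₂(5/8)]
  = 0.5306 + 0.4238
  = 0.9544 bits
H(T) = -[(5/8)·log₂(5/8) + (1/4)·log₂(1/4) + (1/8)·log₂(1/8)]
  = 0.4238 + 0.5000 + 0.3750
  = 1.2988 bits
H(S,T) = -[(15/64)·log₂(15/64) + (3/32)·log₂(3/32) + (3/64)·log₂(3/64) + (25/64)·log₂(25/64) + (5/32)·log₂(5/32) + (5/64)·log₂(5/64)]
  = 0.4906 + 0.3202 + 0.2070 + 0.5297 + 0.4184 + 0.2873
  = 2.2532 bits

I(S;T) = H(S) + H(T) - H(S,T)
  = 0.9544 + 1.2988 - 2.2532
  = 0.0000 bits

Right side, with H(S|T) computed directly from the conditional probabilities:
H(S|T) = -Σ P(S,T)·log₂ P(S|T), where P(S|T) = P(S,T) / P(T)
  (S=0,T=0): P(S|T) = (15/64)/(5/8) = 3/8;  -(15/64)·log₂(3/8) = 0.3316
  (S=0,T=1): P(S|T) = (3/32)/(1/4) = 3/8;  -(3/32)·log₂(3/8) = 0.1327
  (S=0,T=2): P(S|T) = (3/64)/(1/8) = 3/8;  -(3/64)·log₂(3/8) = 0.0663
  (S=1,T=0): P(S|T) = (25/64)/(5/8) = 5/8;  -(25/64)·log₂(5/8) = 0.2649
  (S=1,T=1): P(S|T) = (5/32)/(1/4) = 5/8;  -(5/32)·log₂(5/8) = 0.1059
  (S=1,T=2): P(S|T) = (5/64)/(1/8) = 5/8;  -(5/64)·log₂(5/8) = 0.0530
H(S|T) = 0.3316 + 0.1327 + 0.0663 + 0.2649 + 0.1059 + 0.0530
  = 0.9544 bits
H(S) - H(S|T) = 0.9544 - 0.9544 = 0.0000 bits

Both sides equal 0.0000 bits, so I(S;T) = H(S) - H(S|T) ✓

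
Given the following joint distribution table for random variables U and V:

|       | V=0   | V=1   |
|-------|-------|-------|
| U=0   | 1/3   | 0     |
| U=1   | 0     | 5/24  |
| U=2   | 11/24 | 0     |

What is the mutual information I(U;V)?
Marginal P(U) (row sums):
  P(U=0) = 1/3 + 0 = 1/3
  P(U=1) = 0 + 5/24 = 5/24
  P(U=2) = 11/24 + 0 = 11/24
Marginal P(V) (column sums):
  P(V=0) = 1/3 + 0 + 11/24 = 19/24
  P(V=1) = 0 + 5/24 + 0 = 5/24

H(U) = -[(1/3)·log₂(1/3) + (5/24)·log₂(5/24) + (11/24)·log₂(11/24)]
  = 0.5283 + 0.4715 + 0.5159
  = 1.5157 bits
H(V) = -[(19/24)·log₂(19/24) + (5/24)·log₂(5/24)]
  = 0.2668 + 0.4715
  = 0.7383 bits
H(U,V) = -[(1/3)·log₂(1/3) + (5/24)·log₂(5/24) + (11/24)·log₂(11/24)]
  = 0.5283 + 0.4715 + 0.5159
  = 1.5157 bits

I(U;V) = H(U) + H(V) - H(U,V)
  = 1.5157 + 0.7383 - 1.5157
  = 0.7383 bits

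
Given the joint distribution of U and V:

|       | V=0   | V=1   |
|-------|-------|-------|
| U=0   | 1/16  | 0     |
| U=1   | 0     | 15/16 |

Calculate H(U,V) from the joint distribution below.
H(U,V) = -Σ P(U,V) log₂ P(U,V), summed over the non-zero cells:
H(U,V) = -[(1/16)·log₂(1/16) + (15/16)·log₂(15/16)]
  = 0.2500 + 0.0873
  = 0.3373 bits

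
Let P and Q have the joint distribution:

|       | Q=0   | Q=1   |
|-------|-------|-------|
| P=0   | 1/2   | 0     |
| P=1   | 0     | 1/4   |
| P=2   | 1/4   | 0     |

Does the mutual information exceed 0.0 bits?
Marginal P(P) (row sums):
  P(P=0) = 1/2 + 0 = 1/2
  P(P=1) = 0 + 1/4 = 1/4
  P(P=2) = 1/4 + 0 = 1/4
Marginal P(Q) (column sums):
  P(Q=0) = 1/2 + 0 + 1/4 = 3/4
  P(Q=1) = 0 + 1/4 + 0 = 1/4

H(P) = -[(1/2)·log₂(1/2) + (1/4)·log₂(1/4) + (1/4)·log₂(1/4)]
  = 0.5000 + 0.5000 + 0.5000
  = 1.5000 bits
H(Q) = -[(3/4)·log₂(3/4) + (1/4)·log₂(1/4)]
  = 0.3113 + 0.5000
  = 0.8113 bits
H(P,Q) = -[(1/2)·log₂(1/2) + (1/4)·log₂(1/4) + (1/4)·log₂(1/4)]
  = 0.5000 + 0.5000 + 0.5000
  = 1.5000 bits

I(P;Q) = H(P) + H(Q) - H(P,Q)
  = 1.5000 + 0.8113 - 1.5000
  = 0.8113 bits

Yes. I(P;Q) = 0.8113 bits, which is > 0.0 bits.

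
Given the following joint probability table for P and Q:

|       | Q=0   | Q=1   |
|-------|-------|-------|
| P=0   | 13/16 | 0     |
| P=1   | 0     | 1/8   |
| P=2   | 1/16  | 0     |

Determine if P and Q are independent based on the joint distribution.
Marginal P(P) (row sums):
  P(P=0) = 13/16 + 0 = 13/16
  P(P=1) = 0 + 1/8 = 1/8
  P(P=2) = 1/16 + 0 = 1/16
Marginal P(Q) (column sums):
  P(Q=0) = 13/16 + 0 + 1/16 = 7/8
  P(Q=1) = 0 + 1/8 + 0 = 1/8

P and Q are independent iff P(P=i,Q=j) = P(P=i)·P(Q=j) for every cell.
  P(P=0)·P(Q=0) = 13/16 × 7/8 = 91/128, but P(P=0,Q=0) = 13/16 ✗

No, P and Q are not independent. Quantitatively, I(P;Q) > 0:

H(P) = -[(13/16)·log₂(13/16) + (1/8)·log₂(1/8) + (1/16)·log₂(1/16)]
  = 0.2434 + 0.3750 + 0.2500
  = 0.8684 bits
H(Q) = -[(7/8)·log₂(7/8) + (1/8)·log₂(1/8)]
  = 0.1686 + 0.3750
  = 0.5436 bits
H(P,Q) = -[(13/16)·log₂(13/16) + (1/8)·log₂(1/8) + (1/16)·log₂(1/16)]
  = 0.2434 + 0.3750 + 0.2500
  = 0.8684 bits
I(P;Q) = H(P) + H(Q) - H(P,Q) = 0.8684 + 0.5436 - 0.8684 = 0.5436 bits > 0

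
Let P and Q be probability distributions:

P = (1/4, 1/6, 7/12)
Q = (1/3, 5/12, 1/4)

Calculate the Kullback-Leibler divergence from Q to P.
D(P||Q) = Σ P(i) log₂(P(i)/Q(i))
  i=0: (1/4) × log₂((1/4)/(1/3)) = (1/4) × log₂(3/4) = -0.1038
  i=1: (1/6) × log₂((1/6)/(5/12)) = (1/6) × log₂(2/5) = -0.2203
  i=2: (7/12) × log₂((7/12)/(1/4)) = (7/12) × log₂(7/3) = 0.7131
D(P||Q) = -0.1038 - 0.2203 + 0.7131
  = 0.3890 bits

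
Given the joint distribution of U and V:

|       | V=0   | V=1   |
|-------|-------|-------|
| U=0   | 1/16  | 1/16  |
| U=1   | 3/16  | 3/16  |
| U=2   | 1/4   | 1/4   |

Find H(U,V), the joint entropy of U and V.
H(U,V) = -Σ P(U,V) log₂ P(U,V), summed over the non-zero cells:
H(U,V) = -[(1/16)·log₂(1/16) + (1/16)·log₂(1/16) + (3/16)·log₂(3/16) + (3/16)·log₂(3/16) + (1/4)·log₂(1/4) + (1/4)·log₂(1/4)]
  = 0.2500 + 0.2500 + 0.4528 + 0.4528 + 0.5000 + 0.5000
  = 2.4056 bits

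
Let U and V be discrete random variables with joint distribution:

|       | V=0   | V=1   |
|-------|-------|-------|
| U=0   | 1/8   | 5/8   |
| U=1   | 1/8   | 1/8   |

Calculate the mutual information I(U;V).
Marginal P(U) (row sums):
  P(U=0) = 1/8 + 5/8 = 3/4
  P(U=1) = 1/8 + 1/8 = 1/4
Marginal P(V) (column sums):
  P(V=0) = 1/8 + 1/8 = 1/4
  P(V=1) = 5/8 + 1/8 = 3/4

H(U) = -[(3/4)·log₂(3/4) + (1/4)·log₂(1/4)]
  = 0.3113 + 0.5000
  = 0.8113 bits
H(V) = -[(1/4)·log₂(1/4) + (3/4)·log₂(3/4)]
  = 0.5000 + 0.3113
  = 0.8113 bits
H(U,V) = -[(1/8)·log₂(1/8) + (5/8)·log₂(5/8) + (1/8)·log₂(1/8) + (1/8)·log₂(1/8)]
  = 0.3750 + 0.4238 + 0.3750 + 0.3750
  = 1.5488 bits

I(U;V) = H(U) + H(V) - H(U,V)
  = 0.8113 + 0.8113 - 1.5488
  = 0.0738 bits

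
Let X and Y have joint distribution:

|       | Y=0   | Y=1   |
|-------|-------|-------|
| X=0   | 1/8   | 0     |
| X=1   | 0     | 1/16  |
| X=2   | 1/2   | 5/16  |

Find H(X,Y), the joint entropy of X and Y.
H(X,Y) = -Σ P(X,Y) log₂ P(X,Y), summed over the non-zero cells:
H(X,Y) = -[(1/8)·log₂(1/8) + (1/16)·log₂(1/16) + (1/2)·log₂(1/2) + (5/16)·log₂(5/16)]
  = 0.3750 + 0.2500 + 0.5000 + 0.5244
  = 1.6494 bits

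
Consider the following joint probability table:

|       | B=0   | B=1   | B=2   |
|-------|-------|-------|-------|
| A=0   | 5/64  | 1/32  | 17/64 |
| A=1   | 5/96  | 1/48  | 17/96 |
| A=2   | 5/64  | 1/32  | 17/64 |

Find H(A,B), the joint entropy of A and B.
H(A,B) = -Σ P(A,B) log₂ P(A,B), summed over the non-zero cells:
H(A,B) = -[(5/64)·log₂(5/64) + (1/32)·log₂(1/32) + (17/64)·log₂(17/64) + (5/96)·log₂(5/96) + (1/48)·log₂(1/48) + (17/96)·log₂(17/96) + (5/64)·log₂(5/64) + (1/32)·log₂(1/32) + (17/64)·log₂(17/64)]
  = 0.2873 + 0.1563 + 0.5080 + 0.2220 + 0.1164 + 0.4423 + 0.2873 + 0.1563 + 0.5080
  = 2.6839 bits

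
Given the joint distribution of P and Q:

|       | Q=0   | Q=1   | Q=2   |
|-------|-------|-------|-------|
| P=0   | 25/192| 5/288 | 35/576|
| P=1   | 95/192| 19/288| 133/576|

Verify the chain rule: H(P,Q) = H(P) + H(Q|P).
Left side:
H(P,Q) = -[(25/192)·log₂(25/192) + (5/288)·log₂(5/288) + (35/576)·log₂(35/576) + (95/192)·log₂(95/192) + (19/288)·log₂(19/288) + (133/576)·log₂(133/576)]
  = 0.3830 + 0.1015 + 0.2455 + 0.5023 + 0.2587 + 0.4883
  = 1.9793 bits

Right side:
Marginal P(P) (row sums):
  P(P=0) = 25/192 + 5/288 + 35/576 = 5/24
  P(P=1) = 95/192 + 19/288 + 133/576 = 19/24
H(P) = -[(5/24)·log₂(5/24) + (19/24)·log₂(19/24)]
  = 0.4715 + 0.2668
  = 0.7383 bits
H(Q|P) = -Σ P(P,Q)·log₂ P(Q|P), where P(Q|P) = P(P,Q) / P(P)
  (P=0,Q=0): P(Q|P) = (25/192)/(5/24) = 5/8;  -(25/192)·log₂(5/8) = 0.0883
  (P=0,Q=1): P(Q|P) = (5/288)/(5/24) = 1/12;  -(5/288)·log₂(1/12) = 0.0622
  (P=0,Q=2): P(Q|P) = (35/576)/(5/24) = 7/24;  -(35/576)·log₂(7/24) = 0.1080
  (P=1,Q=0): P(Q|P) = (95/192)/(19/24) = 5/8;  -(95/192)·log₂(5/8) = 0.3355
  (P=1,Q=1): P(Q|P) = (19/288)/(19/24) = 1/12;  -(19/288)·log₂(1/12) = 0.2365
  (P=1,Q=2): P(Q|P) = (133/576)/(19/24) = 7/24;  -(133/576)·log₂(7/24) = 0.4105
H(Q|P) = 0.0883 + 0.0622 + 0.1080 + 0.3355 + 0.2365 + 0.4105
  = 1.2410 bits
H(P) + H(Q|P) = 0.7383 + 1.2410 = 1.9793 bits

Both sides equal 1.9793 bits, so the chain rule holds ✓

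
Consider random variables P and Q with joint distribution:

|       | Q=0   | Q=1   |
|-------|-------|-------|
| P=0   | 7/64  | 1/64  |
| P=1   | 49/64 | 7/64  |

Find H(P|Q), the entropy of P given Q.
Marginal P(Q) (column sums):
  P(Q=0) = 7/64 + 49/64 = 7/8
  P(Q=1) = 1/64 + 7/64 = 1/8

H(P|Q) = -Σ P(P,Q)·log₂ P(P|Q), where P(P|Q) = P(P,Q) / P(Q)
  (P=0,Q=0): P(P|Q) = (7/64)/(7/8) = 1/8;  -(7/64)·log₂(1/8) = 0.3281
  (P=0,Q=1): P(P|Q) = (1/64)/(1/8) = 1/8;  -(1/64)·log₂(1/8) = 0.0469
  (P=1,Q=0): P(P|Q) = (49/64)/(7/8) = 7/8;  -(49/64)·log₂(7/8) = 0.1475
  (P=1,Q=1): P(P|Q) = (7/64)/(1/8) = 7/8;  -(7/64)·log₂(7/8) = 0.0211
H(P|Q) = 0.3281 + 0.0469 + 0.1475 + 0.0211
  = 0.5436 bits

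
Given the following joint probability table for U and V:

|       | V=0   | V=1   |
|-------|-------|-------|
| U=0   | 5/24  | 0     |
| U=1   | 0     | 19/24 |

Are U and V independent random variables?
Marginal P(U) (row sums):
  P(U=0) = 5/24 + 0 = 5/24
  P(U=1) = 0 + 19/24 = 19/24
Marginal P(V) (column sums):
  P(V=0) = 5/24 + 0 = 5/24
  P(V=1) = 0 + 19/24 = 19/24

U and V are independent iff P(U=i,V=j) = P(U=i)·P(V=j) for every cell.
  P(U=0)·P(V=0) = 5/24 × 5/24 = 25/576, but P(U=0,V=0) = 5/24 ✗

No, U and V are not independent. Quantitatively, I(U;V) > 0:

H(U) = -[(5/24)·log₂(5/24) + (19/24)·log₂(19/24)]
  = 0.4715 + 0.2668
  = 0.7383 bits
H(V) = -[(5/24)·log₂(5/24) + (19/24)·log₂(19/24)]
  = 0.4715 + 0.2668
  = 0.7383 bits
H(U,V) = -[(5/24)·log₂(5/24) + (19/24)·log₂(19/24)]
  = 0.4715 + 0.2668
  = 0.7383 bits
I(U;V) = H(U) + H(V) - H(U,V) = 0.7383 + 0.7383 - 0.7383 = 0.7383 bits > 0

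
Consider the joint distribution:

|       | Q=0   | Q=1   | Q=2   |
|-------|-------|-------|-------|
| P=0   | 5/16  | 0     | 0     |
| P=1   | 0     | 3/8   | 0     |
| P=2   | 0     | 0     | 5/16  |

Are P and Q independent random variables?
Marginal P(P) (row sums):
  P(P=0) = 5/16 + 0 + 0 = 5/16
  P(P=1) = 0 + 3/8 + 0 = 3/8
  P(P=2) = 0 + 0 + 5/16 = 5/16
Marginal P(Q) (column sums):
  P(Q=0) = 5/16 + 0 + 0 = 5/16
  P(Q=1) = 0 + 3/8 + 0 = 3/8
  P(Q=2) = 0 + 0 + 5/16 = 5/16

P and Q are independent iff P(P=i,Q=j) = P(P=i)·P(Q=j) for every cell.
  P(P=0)·P(Q=0) = 5/16 × 5/16 = 25/256, but P(P=0,Q=0) = 5/16 ✗

No, P and Q are not independent. Quantitatively, I(P;Q) > 0:

H(P) = -[(5/16)·log₂(5/16) + (3/8)·log₂(3/8) + (5/16)·log₂(5/16)]
  = 0.5244 + 0.5306 + 0.5244
  = 1.5794 bits
H(Q) = -[(5/16)·log₂(5/16) + (3/8)·log₂(3/8) + (5/16)·log₂(5/16)]
  = 0.5244 + 0.5306 + 0.5244
  = 1.5794 bits
H(P,Q) = -[(5/16)·log₂(5/16) + (3/8)·log₂(3/8) + (5/16)·log₂(5/16)]
  = 0.5244 + 0.5306 + 0.5244
  = 1.5794 bits
I(P;Q) = H(P) + H(Q) - H(P,Q) = 1.5794 + 1.5794 - 1.5794 = 1.5794 bits > 0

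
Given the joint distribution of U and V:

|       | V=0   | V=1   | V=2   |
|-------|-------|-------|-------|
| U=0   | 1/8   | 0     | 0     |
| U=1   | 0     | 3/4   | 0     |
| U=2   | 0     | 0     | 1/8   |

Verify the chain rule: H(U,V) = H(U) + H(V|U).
Left side:
H(U,V) = -[(1/8)·log₂(1/8) + (3/4)·log₂(3/4) + (1/8)·log₂(1/8)]
  = 0.3750 + 0.3113 + 0.3750
  = 1.0613 bits

Right side:
Marginal P(U) (row sums):
  P(U=0) = 1/8 + 0 + 0 = 1/8
  P(U=1) = 0 + 3/4 + 0 = 3/4
  P(U=2) = 0 + 0 + 1/8 = 1/8
H(U) = -[(1/8)·log₂(1/8) + (3/4)·log₂(3/4) + (1/8)·log₂(1/8)]
  = 0.3750 + 0.3113 + 0.3750
  = 1.0613 bits
H(V|U) = -Σ P(U,V)·log₂ P(V|U), where P(V|U) = P(U,V) / P(U)
  (cells with P(U,V) = 0 contribute 0)
  (U=0,V=0): P(V|U) = (1/8)/(1/8) = 1;  -(1/8)·log₂(1) = 0.0000
  (U=1,V=1): P(V|U) = (3/4)/(3/4) = 1;  -(3/4)·log₂(1) = 0.0000
  (U=2,V=2): P(V|U) = (1/8)/(1/8) = 1;  -(1/8)·log₂(1) = 0.0000
H(V|U) = 0.0000 + 0.0000 + 0.0000
  = 0.0000 bits
H(U) + H(V|U) = 1.0613 + 0.0000 = 1.0613 bits

Both sides equal 1.0613 bits, so the chain rule holds ✓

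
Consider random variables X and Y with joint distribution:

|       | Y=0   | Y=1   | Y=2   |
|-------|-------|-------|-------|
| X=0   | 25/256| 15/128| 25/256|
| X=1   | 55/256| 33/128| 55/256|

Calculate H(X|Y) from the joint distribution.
Marginal P(Y) (column sums):
  P(Y=0) = 25/256 + 55/256 = 5/16
  P(Y=1) = 15/128 + 33/128 = 3/8
  P(Y=2) = 25/256 + 55/256 = 5/16

H(X|Y) = -Σ P(X,Y)·log₂ P(X|Y), where P(X|Y) = P(X,Y) / P(Y)
  (X=0,Y=0): P(X|Y) = (25/256)/(5/16) = 5/16;  -(25/256)·log₂(5/16) = 0.1639
  (X=0,Y=1): P(X|Y) = (15/128)/(3/8) = 5/16;  -(15/128)·log₂(5/16) = 0.1966
  (X=0,Y=2): P(X|Y) = (25/256)/(5/16) = 5/16;  -(25/256)·log₂(5/16) = 0.1639
  (X=1,Y=0): P(X|Y) = (55/256)/(5/16) = 11/16;  -(55/256)·log₂(11/16) = 0.1161
  (X=1,Y=1): P(X|Y) = (33/128)/(3/8) = 11/16;  -(33/128)·log₂(11/16) = 0.1394
  (X=1,Y=2): P(X|Y) = (55/256)/(5/16) = 11/16;  -(55/256)·log₂(11/16) = 0.1161
H(X|Y) = 0.1639 + 0.1966 + 0.1639 + 0.1161 + 0.1394 + 0.1161
  = 0.8960 bits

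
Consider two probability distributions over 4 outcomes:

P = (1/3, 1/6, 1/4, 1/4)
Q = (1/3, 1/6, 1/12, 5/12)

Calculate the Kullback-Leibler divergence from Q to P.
D(P||Q) = Σ P(i) log₂(P(i)/Q(i))
  i=0: (1/3) × log₂((1/3)/(1/3)) = (1/3) × log₂(1) = 0.0000
  i=1: (1/6) × log₂((1/6)/(1/6)) = (1/6) × log₂(1) = 0.0000
  i=2: (1/4) × log₂((1/4)/(1/12)) = (1/4) × log₂(3) = 0.3962
  i=3: (1/4) × log₂((1/4)/(5/12)) = (1/4) × log₂(3/5) = -0.1842
D(P||Q) = 0.0000 + 0.0000 + 0.3962 - 0.1842
  = 0.2120 bits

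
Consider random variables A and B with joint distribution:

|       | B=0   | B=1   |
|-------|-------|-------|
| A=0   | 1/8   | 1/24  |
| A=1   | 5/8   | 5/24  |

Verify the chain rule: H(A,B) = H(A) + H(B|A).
Left side:
H(A,B) = -[(1/8)·log₂(1/8) + (1/24)·log₂(1/24) + (5/8)·log₂(5/8) + (5/24)·log₂(5/24)]
  = 0.3750 + 0.1910 + 0.4238 + 0.4715
  = 1.4613 bits

Right side:
Marginal P(A) (row sums):
  P(A=0) = 1/8 + 1/24 = 1/6
  P(A=1) = 5/8 + 5/24 = 5/6
H(A) = -[(1/6)·log₂(1/6) + (5/6)·log₂(5/6)]
  = 0.4308 + 0.2192
  = 0.6500 bits
H(B|A) = -Σ P(A,B)·log₂ P(B|A), where P(B|A) = P(A,B) / P(A)
  (A=0,B=0): P(B|A) = (1/8)/(1/6) = 3/4;  -(1/8)·log₂(3/4) = 0.0519
  (A=0,B=1): P(B|A) = (1/24)/(1/6) = 1/4;  -(1/24)·log₂(1/4) = 0.0833
  (A=1,B=0): P(B|A) = (5/8)/(5/6) = 3/4;  -(5/8)·log₂(3/4) = 0.2594
  (A=1,B=1): P(B|A) = (5/24)/(5/6) = 1/4;  -(5/24)·log₂(1/4) = 0.4167
H(B|A) = 0.0519 + 0.0833 + 0.2594 + 0.4167
  = 0.8113 bits
H(A) + H(B|A) = 0.6500 + 0.8113 = 1.4613 bits

Both sides equal 1.4613 bits, so the chain rule holds ✓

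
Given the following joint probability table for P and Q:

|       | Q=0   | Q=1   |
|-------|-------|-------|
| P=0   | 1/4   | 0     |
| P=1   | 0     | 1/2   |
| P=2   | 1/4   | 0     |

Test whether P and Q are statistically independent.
Marginal P(P) (row sums):
  P(P=0) = 1/4 + 0 = 1/4
  P(P=1) = 0 + 1/2 = 1/2
  P(P=2) = 1/4 + 0 = 1/4
Marginal P(Q) (column sums):
  P(Q=0) = 1/4 + 0 + 1/4 = 1/2
  P(Q=1) = 0 + 1/2 + 0 = 1/2

P and Q are independent iff P(P=i,Q=j) = P(P=i)·P(Q=j) for every cell.
  P(P=0)·P(Q=0) = 1/4 × 1/2 = 1/8, but P(P=0,Q=0) = 1/4 ✗

No, P and Q are not independent. Quantitatively, I(P;Q) > 0:

H(P) = -[(1/4)·log₂(1/4) + (1/2)·log₂(1/2) + (1/4)·log₂(1/4)]
  = 0.5000 + 0.5000 + 0.5000
  = 1.5000 bits
H(Q) = -[(1/2)·log₂(1/2) + (1/2)·log₂(1/2)]
  = 0.5000 + 0.5000
  = 1.0000 bits
H(P,Q) = -[(1/4)·log₂(1/4) + (1/2)·log₂(1/2) + (1/4)·log₂(1/4)]
  = 0.5000 + 0.5000 + 0.5000
  = 1.5000 bits
I(P;Q) = H(P) + H(Q) - H(P,Q) = 1.5000 + 1.0000 - 1.5000 = 1.0000 bits > 0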